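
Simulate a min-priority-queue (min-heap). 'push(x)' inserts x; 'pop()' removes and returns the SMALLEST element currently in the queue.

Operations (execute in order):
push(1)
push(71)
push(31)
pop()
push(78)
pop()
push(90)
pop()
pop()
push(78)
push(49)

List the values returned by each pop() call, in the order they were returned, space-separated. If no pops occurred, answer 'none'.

push(1): heap contents = [1]
push(71): heap contents = [1, 71]
push(31): heap contents = [1, 31, 71]
pop() → 1: heap contents = [31, 71]
push(78): heap contents = [31, 71, 78]
pop() → 31: heap contents = [71, 78]
push(90): heap contents = [71, 78, 90]
pop() → 71: heap contents = [78, 90]
pop() → 78: heap contents = [90]
push(78): heap contents = [78, 90]
push(49): heap contents = [49, 78, 90]

Answer: 1 31 71 78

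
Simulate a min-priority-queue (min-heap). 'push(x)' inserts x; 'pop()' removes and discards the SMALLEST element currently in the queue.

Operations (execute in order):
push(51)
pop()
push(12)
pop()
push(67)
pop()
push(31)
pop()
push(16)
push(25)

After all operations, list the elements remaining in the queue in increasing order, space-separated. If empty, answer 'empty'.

push(51): heap contents = [51]
pop() → 51: heap contents = []
push(12): heap contents = [12]
pop() → 12: heap contents = []
push(67): heap contents = [67]
pop() → 67: heap contents = []
push(31): heap contents = [31]
pop() → 31: heap contents = []
push(16): heap contents = [16]
push(25): heap contents = [16, 25]

Answer: 16 25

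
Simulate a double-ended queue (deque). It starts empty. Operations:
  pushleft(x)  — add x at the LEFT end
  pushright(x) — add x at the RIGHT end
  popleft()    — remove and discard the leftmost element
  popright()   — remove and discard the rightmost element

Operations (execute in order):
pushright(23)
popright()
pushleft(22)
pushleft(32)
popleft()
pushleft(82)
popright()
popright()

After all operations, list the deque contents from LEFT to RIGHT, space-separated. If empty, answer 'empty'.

pushright(23): [23]
popright(): []
pushleft(22): [22]
pushleft(32): [32, 22]
popleft(): [22]
pushleft(82): [82, 22]
popright(): [82]
popright(): []

Answer: empty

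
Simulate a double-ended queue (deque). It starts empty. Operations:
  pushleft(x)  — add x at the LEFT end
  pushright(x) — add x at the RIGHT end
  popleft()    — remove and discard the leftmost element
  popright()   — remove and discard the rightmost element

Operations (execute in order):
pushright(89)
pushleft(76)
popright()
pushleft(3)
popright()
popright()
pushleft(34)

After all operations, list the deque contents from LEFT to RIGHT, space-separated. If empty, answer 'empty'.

pushright(89): [89]
pushleft(76): [76, 89]
popright(): [76]
pushleft(3): [3, 76]
popright(): [3]
popright(): []
pushleft(34): [34]

Answer: 34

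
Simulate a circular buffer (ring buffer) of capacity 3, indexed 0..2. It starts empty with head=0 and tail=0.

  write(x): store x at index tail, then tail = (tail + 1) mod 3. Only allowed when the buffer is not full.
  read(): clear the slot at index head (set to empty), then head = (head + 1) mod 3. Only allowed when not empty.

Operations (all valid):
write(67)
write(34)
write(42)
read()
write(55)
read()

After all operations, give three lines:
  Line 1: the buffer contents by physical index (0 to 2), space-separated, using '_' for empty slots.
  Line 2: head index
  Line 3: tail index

write(67): buf=[67 _ _], head=0, tail=1, size=1
write(34): buf=[67 34 _], head=0, tail=2, size=2
write(42): buf=[67 34 42], head=0, tail=0, size=3
read(): buf=[_ 34 42], head=1, tail=0, size=2
write(55): buf=[55 34 42], head=1, tail=1, size=3
read(): buf=[55 _ 42], head=2, tail=1, size=2

Answer: 55 _ 42
2
1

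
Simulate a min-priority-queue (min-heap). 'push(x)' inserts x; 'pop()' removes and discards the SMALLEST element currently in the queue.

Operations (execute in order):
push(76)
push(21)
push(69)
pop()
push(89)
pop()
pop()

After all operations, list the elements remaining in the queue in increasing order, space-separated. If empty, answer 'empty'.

push(76): heap contents = [76]
push(21): heap contents = [21, 76]
push(69): heap contents = [21, 69, 76]
pop() → 21: heap contents = [69, 76]
push(89): heap contents = [69, 76, 89]
pop() → 69: heap contents = [76, 89]
pop() → 76: heap contents = [89]

Answer: 89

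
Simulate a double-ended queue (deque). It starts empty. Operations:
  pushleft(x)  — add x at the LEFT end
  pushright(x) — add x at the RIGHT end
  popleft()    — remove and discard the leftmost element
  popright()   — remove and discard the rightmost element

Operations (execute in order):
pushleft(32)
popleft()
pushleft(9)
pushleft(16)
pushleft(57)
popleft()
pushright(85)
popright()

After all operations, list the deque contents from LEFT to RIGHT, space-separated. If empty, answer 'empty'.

pushleft(32): [32]
popleft(): []
pushleft(9): [9]
pushleft(16): [16, 9]
pushleft(57): [57, 16, 9]
popleft(): [16, 9]
pushright(85): [16, 9, 85]
popright(): [16, 9]

Answer: 16 9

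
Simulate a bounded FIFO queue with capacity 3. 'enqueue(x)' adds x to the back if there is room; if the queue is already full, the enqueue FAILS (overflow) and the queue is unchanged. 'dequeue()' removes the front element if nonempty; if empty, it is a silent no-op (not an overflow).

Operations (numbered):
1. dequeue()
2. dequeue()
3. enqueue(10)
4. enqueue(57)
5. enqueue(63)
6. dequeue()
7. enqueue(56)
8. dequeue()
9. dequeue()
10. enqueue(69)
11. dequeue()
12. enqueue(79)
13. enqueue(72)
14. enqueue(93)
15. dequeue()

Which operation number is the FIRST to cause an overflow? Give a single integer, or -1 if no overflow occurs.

Answer: 14

Derivation:
1. dequeue(): empty, no-op, size=0
2. dequeue(): empty, no-op, size=0
3. enqueue(10): size=1
4. enqueue(57): size=2
5. enqueue(63): size=3
6. dequeue(): size=2
7. enqueue(56): size=3
8. dequeue(): size=2
9. dequeue(): size=1
10. enqueue(69): size=2
11. dequeue(): size=1
12. enqueue(79): size=2
13. enqueue(72): size=3
14. enqueue(93): size=3=cap → OVERFLOW (fail)
15. dequeue(): size=2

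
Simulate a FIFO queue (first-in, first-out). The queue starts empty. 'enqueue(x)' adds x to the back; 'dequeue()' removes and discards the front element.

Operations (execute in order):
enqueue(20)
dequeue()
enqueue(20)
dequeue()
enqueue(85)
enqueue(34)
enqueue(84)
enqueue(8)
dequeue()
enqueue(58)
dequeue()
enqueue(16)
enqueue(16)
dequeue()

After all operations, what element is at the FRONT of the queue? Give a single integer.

enqueue(20): queue = [20]
dequeue(): queue = []
enqueue(20): queue = [20]
dequeue(): queue = []
enqueue(85): queue = [85]
enqueue(34): queue = [85, 34]
enqueue(84): queue = [85, 34, 84]
enqueue(8): queue = [85, 34, 84, 8]
dequeue(): queue = [34, 84, 8]
enqueue(58): queue = [34, 84, 8, 58]
dequeue(): queue = [84, 8, 58]
enqueue(16): queue = [84, 8, 58, 16]
enqueue(16): queue = [84, 8, 58, 16, 16]
dequeue(): queue = [8, 58, 16, 16]

Answer: 8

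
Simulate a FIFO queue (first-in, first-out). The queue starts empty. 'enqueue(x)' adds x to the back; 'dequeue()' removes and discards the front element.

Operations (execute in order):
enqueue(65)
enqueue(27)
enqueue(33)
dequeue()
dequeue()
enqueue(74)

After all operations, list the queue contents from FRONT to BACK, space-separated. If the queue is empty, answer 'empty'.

Answer: 33 74

Derivation:
enqueue(65): [65]
enqueue(27): [65, 27]
enqueue(33): [65, 27, 33]
dequeue(): [27, 33]
dequeue(): [33]
enqueue(74): [33, 74]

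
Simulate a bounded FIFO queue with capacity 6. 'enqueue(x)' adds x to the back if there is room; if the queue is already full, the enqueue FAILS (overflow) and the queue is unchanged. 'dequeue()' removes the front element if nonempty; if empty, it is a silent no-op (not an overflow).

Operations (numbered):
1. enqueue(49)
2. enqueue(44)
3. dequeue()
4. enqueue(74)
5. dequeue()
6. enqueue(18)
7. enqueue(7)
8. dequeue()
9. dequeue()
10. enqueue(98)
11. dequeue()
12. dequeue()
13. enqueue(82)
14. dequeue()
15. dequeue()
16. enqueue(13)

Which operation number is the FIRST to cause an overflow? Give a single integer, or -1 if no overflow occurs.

Answer: -1

Derivation:
1. enqueue(49): size=1
2. enqueue(44): size=2
3. dequeue(): size=1
4. enqueue(74): size=2
5. dequeue(): size=1
6. enqueue(18): size=2
7. enqueue(7): size=3
8. dequeue(): size=2
9. dequeue(): size=1
10. enqueue(98): size=2
11. dequeue(): size=1
12. dequeue(): size=0
13. enqueue(82): size=1
14. dequeue(): size=0
15. dequeue(): empty, no-op, size=0
16. enqueue(13): size=1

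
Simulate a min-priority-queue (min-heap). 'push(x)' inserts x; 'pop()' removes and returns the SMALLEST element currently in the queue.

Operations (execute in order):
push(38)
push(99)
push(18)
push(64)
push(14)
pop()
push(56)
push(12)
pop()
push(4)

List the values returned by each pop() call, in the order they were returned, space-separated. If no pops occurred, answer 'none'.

Answer: 14 12

Derivation:
push(38): heap contents = [38]
push(99): heap contents = [38, 99]
push(18): heap contents = [18, 38, 99]
push(64): heap contents = [18, 38, 64, 99]
push(14): heap contents = [14, 18, 38, 64, 99]
pop() → 14: heap contents = [18, 38, 64, 99]
push(56): heap contents = [18, 38, 56, 64, 99]
push(12): heap contents = [12, 18, 38, 56, 64, 99]
pop() → 12: heap contents = [18, 38, 56, 64, 99]
push(4): heap contents = [4, 18, 38, 56, 64, 99]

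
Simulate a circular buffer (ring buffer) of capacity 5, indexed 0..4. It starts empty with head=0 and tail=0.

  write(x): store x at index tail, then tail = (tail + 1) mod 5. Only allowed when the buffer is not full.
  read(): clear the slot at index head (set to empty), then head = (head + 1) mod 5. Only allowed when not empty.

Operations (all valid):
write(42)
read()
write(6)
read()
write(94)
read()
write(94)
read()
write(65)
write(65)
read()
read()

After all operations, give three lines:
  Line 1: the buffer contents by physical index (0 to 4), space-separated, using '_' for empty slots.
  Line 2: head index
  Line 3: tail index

Answer: _ _ _ _ _
1
1

Derivation:
write(42): buf=[42 _ _ _ _], head=0, tail=1, size=1
read(): buf=[_ _ _ _ _], head=1, tail=1, size=0
write(6): buf=[_ 6 _ _ _], head=1, tail=2, size=1
read(): buf=[_ _ _ _ _], head=2, tail=2, size=0
write(94): buf=[_ _ 94 _ _], head=2, tail=3, size=1
read(): buf=[_ _ _ _ _], head=3, tail=3, size=0
write(94): buf=[_ _ _ 94 _], head=3, tail=4, size=1
read(): buf=[_ _ _ _ _], head=4, tail=4, size=0
write(65): buf=[_ _ _ _ 65], head=4, tail=0, size=1
write(65): buf=[65 _ _ _ 65], head=4, tail=1, size=2
read(): buf=[65 _ _ _ _], head=0, tail=1, size=1
read(): buf=[_ _ _ _ _], head=1, tail=1, size=0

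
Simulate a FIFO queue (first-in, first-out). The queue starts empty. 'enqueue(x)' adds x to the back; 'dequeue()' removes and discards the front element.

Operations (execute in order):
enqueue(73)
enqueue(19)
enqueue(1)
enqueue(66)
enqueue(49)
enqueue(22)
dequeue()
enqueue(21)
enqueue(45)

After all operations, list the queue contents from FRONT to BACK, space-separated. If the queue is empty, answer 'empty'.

enqueue(73): [73]
enqueue(19): [73, 19]
enqueue(1): [73, 19, 1]
enqueue(66): [73, 19, 1, 66]
enqueue(49): [73, 19, 1, 66, 49]
enqueue(22): [73, 19, 1, 66, 49, 22]
dequeue(): [19, 1, 66, 49, 22]
enqueue(21): [19, 1, 66, 49, 22, 21]
enqueue(45): [19, 1, 66, 49, 22, 21, 45]

Answer: 19 1 66 49 22 21 45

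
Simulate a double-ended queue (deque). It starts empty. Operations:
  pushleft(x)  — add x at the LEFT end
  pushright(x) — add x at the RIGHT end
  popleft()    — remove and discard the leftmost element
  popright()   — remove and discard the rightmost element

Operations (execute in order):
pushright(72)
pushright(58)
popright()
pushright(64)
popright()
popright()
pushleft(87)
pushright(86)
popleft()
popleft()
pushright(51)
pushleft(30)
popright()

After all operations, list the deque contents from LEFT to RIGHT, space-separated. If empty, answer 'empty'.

pushright(72): [72]
pushright(58): [72, 58]
popright(): [72]
pushright(64): [72, 64]
popright(): [72]
popright(): []
pushleft(87): [87]
pushright(86): [87, 86]
popleft(): [86]
popleft(): []
pushright(51): [51]
pushleft(30): [30, 51]
popright(): [30]

Answer: 30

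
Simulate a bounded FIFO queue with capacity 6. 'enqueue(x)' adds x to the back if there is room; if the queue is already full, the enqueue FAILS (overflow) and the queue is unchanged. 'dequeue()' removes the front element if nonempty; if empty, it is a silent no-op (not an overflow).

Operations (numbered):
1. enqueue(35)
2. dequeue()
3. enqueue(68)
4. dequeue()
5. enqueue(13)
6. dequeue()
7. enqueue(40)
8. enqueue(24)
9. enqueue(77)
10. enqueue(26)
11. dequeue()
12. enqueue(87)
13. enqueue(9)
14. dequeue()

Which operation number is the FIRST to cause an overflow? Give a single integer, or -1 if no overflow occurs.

1. enqueue(35): size=1
2. dequeue(): size=0
3. enqueue(68): size=1
4. dequeue(): size=0
5. enqueue(13): size=1
6. dequeue(): size=0
7. enqueue(40): size=1
8. enqueue(24): size=2
9. enqueue(77): size=3
10. enqueue(26): size=4
11. dequeue(): size=3
12. enqueue(87): size=4
13. enqueue(9): size=5
14. dequeue(): size=4

Answer: -1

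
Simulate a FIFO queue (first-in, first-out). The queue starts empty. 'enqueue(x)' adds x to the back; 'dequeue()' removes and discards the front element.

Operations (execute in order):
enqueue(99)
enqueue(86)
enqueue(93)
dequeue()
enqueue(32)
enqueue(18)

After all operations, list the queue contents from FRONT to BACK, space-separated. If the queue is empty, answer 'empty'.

enqueue(99): [99]
enqueue(86): [99, 86]
enqueue(93): [99, 86, 93]
dequeue(): [86, 93]
enqueue(32): [86, 93, 32]
enqueue(18): [86, 93, 32, 18]

Answer: 86 93 32 18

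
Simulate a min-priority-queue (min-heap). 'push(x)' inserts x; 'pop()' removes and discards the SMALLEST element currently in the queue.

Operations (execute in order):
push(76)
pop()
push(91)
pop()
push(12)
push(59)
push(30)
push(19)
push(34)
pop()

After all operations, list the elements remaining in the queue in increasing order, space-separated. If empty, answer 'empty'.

Answer: 19 30 34 59

Derivation:
push(76): heap contents = [76]
pop() → 76: heap contents = []
push(91): heap contents = [91]
pop() → 91: heap contents = []
push(12): heap contents = [12]
push(59): heap contents = [12, 59]
push(30): heap contents = [12, 30, 59]
push(19): heap contents = [12, 19, 30, 59]
push(34): heap contents = [12, 19, 30, 34, 59]
pop() → 12: heap contents = [19, 30, 34, 59]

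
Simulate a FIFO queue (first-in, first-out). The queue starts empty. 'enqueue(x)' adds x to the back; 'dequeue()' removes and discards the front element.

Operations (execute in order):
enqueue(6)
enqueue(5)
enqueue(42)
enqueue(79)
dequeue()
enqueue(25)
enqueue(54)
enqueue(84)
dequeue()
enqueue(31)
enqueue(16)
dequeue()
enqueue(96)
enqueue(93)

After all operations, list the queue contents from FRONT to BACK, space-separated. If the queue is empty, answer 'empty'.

enqueue(6): [6]
enqueue(5): [6, 5]
enqueue(42): [6, 5, 42]
enqueue(79): [6, 5, 42, 79]
dequeue(): [5, 42, 79]
enqueue(25): [5, 42, 79, 25]
enqueue(54): [5, 42, 79, 25, 54]
enqueue(84): [5, 42, 79, 25, 54, 84]
dequeue(): [42, 79, 25, 54, 84]
enqueue(31): [42, 79, 25, 54, 84, 31]
enqueue(16): [42, 79, 25, 54, 84, 31, 16]
dequeue(): [79, 25, 54, 84, 31, 16]
enqueue(96): [79, 25, 54, 84, 31, 16, 96]
enqueue(93): [79, 25, 54, 84, 31, 16, 96, 93]

Answer: 79 25 54 84 31 16 96 93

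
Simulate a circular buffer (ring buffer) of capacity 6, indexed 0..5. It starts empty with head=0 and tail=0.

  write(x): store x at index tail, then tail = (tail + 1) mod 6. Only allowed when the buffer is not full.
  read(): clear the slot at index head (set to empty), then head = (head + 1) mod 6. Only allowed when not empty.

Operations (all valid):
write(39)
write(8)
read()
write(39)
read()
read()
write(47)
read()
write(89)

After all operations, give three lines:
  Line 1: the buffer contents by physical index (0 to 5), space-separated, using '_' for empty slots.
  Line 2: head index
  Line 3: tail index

Answer: _ _ _ _ 89 _
4
5

Derivation:
write(39): buf=[39 _ _ _ _ _], head=0, tail=1, size=1
write(8): buf=[39 8 _ _ _ _], head=0, tail=2, size=2
read(): buf=[_ 8 _ _ _ _], head=1, tail=2, size=1
write(39): buf=[_ 8 39 _ _ _], head=1, tail=3, size=2
read(): buf=[_ _ 39 _ _ _], head=2, tail=3, size=1
read(): buf=[_ _ _ _ _ _], head=3, tail=3, size=0
write(47): buf=[_ _ _ 47 _ _], head=3, tail=4, size=1
read(): buf=[_ _ _ _ _ _], head=4, tail=4, size=0
write(89): buf=[_ _ _ _ 89 _], head=4, tail=5, size=1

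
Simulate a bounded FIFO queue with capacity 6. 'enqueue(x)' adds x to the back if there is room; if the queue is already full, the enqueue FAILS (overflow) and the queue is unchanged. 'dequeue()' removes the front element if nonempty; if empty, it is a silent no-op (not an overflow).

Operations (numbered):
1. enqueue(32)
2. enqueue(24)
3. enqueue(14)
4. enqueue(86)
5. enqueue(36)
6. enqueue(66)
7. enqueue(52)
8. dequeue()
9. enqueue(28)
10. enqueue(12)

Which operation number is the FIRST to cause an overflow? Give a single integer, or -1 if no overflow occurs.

Answer: 7

Derivation:
1. enqueue(32): size=1
2. enqueue(24): size=2
3. enqueue(14): size=3
4. enqueue(86): size=4
5. enqueue(36): size=5
6. enqueue(66): size=6
7. enqueue(52): size=6=cap → OVERFLOW (fail)
8. dequeue(): size=5
9. enqueue(28): size=6
10. enqueue(12): size=6=cap → OVERFLOW (fail)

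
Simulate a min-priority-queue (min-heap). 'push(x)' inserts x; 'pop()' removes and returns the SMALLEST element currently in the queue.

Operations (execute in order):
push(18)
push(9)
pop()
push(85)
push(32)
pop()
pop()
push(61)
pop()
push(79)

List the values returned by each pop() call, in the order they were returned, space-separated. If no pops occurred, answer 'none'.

Answer: 9 18 32 61

Derivation:
push(18): heap contents = [18]
push(9): heap contents = [9, 18]
pop() → 9: heap contents = [18]
push(85): heap contents = [18, 85]
push(32): heap contents = [18, 32, 85]
pop() → 18: heap contents = [32, 85]
pop() → 32: heap contents = [85]
push(61): heap contents = [61, 85]
pop() → 61: heap contents = [85]
push(79): heap contents = [79, 85]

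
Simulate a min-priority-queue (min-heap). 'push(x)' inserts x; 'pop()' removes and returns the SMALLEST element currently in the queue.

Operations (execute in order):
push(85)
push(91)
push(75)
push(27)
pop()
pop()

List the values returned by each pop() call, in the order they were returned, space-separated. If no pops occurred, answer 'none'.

push(85): heap contents = [85]
push(91): heap contents = [85, 91]
push(75): heap contents = [75, 85, 91]
push(27): heap contents = [27, 75, 85, 91]
pop() → 27: heap contents = [75, 85, 91]
pop() → 75: heap contents = [85, 91]

Answer: 27 75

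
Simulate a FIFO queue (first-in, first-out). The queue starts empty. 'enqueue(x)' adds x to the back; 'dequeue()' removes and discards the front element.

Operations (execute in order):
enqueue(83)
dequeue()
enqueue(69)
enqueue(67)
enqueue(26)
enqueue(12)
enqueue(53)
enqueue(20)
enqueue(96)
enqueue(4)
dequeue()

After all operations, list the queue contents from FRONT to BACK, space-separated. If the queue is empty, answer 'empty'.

enqueue(83): [83]
dequeue(): []
enqueue(69): [69]
enqueue(67): [69, 67]
enqueue(26): [69, 67, 26]
enqueue(12): [69, 67, 26, 12]
enqueue(53): [69, 67, 26, 12, 53]
enqueue(20): [69, 67, 26, 12, 53, 20]
enqueue(96): [69, 67, 26, 12, 53, 20, 96]
enqueue(4): [69, 67, 26, 12, 53, 20, 96, 4]
dequeue(): [67, 26, 12, 53, 20, 96, 4]

Answer: 67 26 12 53 20 96 4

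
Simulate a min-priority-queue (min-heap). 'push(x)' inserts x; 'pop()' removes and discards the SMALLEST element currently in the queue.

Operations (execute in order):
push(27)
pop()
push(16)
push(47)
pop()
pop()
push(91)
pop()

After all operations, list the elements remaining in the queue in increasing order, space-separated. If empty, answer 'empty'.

push(27): heap contents = [27]
pop() → 27: heap contents = []
push(16): heap contents = [16]
push(47): heap contents = [16, 47]
pop() → 16: heap contents = [47]
pop() → 47: heap contents = []
push(91): heap contents = [91]
pop() → 91: heap contents = []

Answer: empty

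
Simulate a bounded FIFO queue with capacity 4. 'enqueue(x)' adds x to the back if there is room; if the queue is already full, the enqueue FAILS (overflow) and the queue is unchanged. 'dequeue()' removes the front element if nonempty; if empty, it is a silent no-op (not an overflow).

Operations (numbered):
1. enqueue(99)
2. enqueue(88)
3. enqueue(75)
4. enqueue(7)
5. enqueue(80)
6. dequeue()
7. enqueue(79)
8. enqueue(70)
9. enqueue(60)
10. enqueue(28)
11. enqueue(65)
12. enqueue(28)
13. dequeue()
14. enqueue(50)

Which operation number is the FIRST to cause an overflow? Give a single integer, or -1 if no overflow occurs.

Answer: 5

Derivation:
1. enqueue(99): size=1
2. enqueue(88): size=2
3. enqueue(75): size=3
4. enqueue(7): size=4
5. enqueue(80): size=4=cap → OVERFLOW (fail)
6. dequeue(): size=3
7. enqueue(79): size=4
8. enqueue(70): size=4=cap → OVERFLOW (fail)
9. enqueue(60): size=4=cap → OVERFLOW (fail)
10. enqueue(28): size=4=cap → OVERFLOW (fail)
11. enqueue(65): size=4=cap → OVERFLOW (fail)
12. enqueue(28): size=4=cap → OVERFLOW (fail)
13. dequeue(): size=3
14. enqueue(50): size=4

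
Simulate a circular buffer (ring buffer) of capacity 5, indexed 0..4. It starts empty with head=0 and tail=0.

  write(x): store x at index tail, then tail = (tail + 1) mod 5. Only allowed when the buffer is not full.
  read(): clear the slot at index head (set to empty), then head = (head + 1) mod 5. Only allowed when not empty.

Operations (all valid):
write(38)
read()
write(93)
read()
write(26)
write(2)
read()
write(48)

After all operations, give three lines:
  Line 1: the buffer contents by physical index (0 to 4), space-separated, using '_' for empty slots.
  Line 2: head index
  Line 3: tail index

Answer: _ _ _ 2 48
3
0

Derivation:
write(38): buf=[38 _ _ _ _], head=0, tail=1, size=1
read(): buf=[_ _ _ _ _], head=1, tail=1, size=0
write(93): buf=[_ 93 _ _ _], head=1, tail=2, size=1
read(): buf=[_ _ _ _ _], head=2, tail=2, size=0
write(26): buf=[_ _ 26 _ _], head=2, tail=3, size=1
write(2): buf=[_ _ 26 2 _], head=2, tail=4, size=2
read(): buf=[_ _ _ 2 _], head=3, tail=4, size=1
write(48): buf=[_ _ _ 2 48], head=3, tail=0, size=2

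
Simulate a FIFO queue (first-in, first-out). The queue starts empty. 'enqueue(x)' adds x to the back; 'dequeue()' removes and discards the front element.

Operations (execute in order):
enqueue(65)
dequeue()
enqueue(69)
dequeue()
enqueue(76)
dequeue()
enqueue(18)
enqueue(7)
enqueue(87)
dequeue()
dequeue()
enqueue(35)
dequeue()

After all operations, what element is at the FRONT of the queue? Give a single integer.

enqueue(65): queue = [65]
dequeue(): queue = []
enqueue(69): queue = [69]
dequeue(): queue = []
enqueue(76): queue = [76]
dequeue(): queue = []
enqueue(18): queue = [18]
enqueue(7): queue = [18, 7]
enqueue(87): queue = [18, 7, 87]
dequeue(): queue = [7, 87]
dequeue(): queue = [87]
enqueue(35): queue = [87, 35]
dequeue(): queue = [35]

Answer: 35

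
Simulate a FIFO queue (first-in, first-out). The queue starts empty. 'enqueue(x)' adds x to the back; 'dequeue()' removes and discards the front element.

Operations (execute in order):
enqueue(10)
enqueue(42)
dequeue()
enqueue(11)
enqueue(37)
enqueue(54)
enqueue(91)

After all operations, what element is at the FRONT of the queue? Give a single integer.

enqueue(10): queue = [10]
enqueue(42): queue = [10, 42]
dequeue(): queue = [42]
enqueue(11): queue = [42, 11]
enqueue(37): queue = [42, 11, 37]
enqueue(54): queue = [42, 11, 37, 54]
enqueue(91): queue = [42, 11, 37, 54, 91]

Answer: 42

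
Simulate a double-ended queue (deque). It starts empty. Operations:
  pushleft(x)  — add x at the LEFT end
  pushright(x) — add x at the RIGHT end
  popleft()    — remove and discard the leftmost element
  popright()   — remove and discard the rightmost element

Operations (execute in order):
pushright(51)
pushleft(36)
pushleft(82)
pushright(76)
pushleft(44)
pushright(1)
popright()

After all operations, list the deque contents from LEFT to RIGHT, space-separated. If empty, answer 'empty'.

Answer: 44 82 36 51 76

Derivation:
pushright(51): [51]
pushleft(36): [36, 51]
pushleft(82): [82, 36, 51]
pushright(76): [82, 36, 51, 76]
pushleft(44): [44, 82, 36, 51, 76]
pushright(1): [44, 82, 36, 51, 76, 1]
popright(): [44, 82, 36, 51, 76]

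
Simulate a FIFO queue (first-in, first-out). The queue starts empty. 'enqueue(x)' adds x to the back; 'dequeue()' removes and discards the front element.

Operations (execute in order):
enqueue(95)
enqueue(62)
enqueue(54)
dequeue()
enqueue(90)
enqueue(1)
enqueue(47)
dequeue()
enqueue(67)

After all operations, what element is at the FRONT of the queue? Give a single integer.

enqueue(95): queue = [95]
enqueue(62): queue = [95, 62]
enqueue(54): queue = [95, 62, 54]
dequeue(): queue = [62, 54]
enqueue(90): queue = [62, 54, 90]
enqueue(1): queue = [62, 54, 90, 1]
enqueue(47): queue = [62, 54, 90, 1, 47]
dequeue(): queue = [54, 90, 1, 47]
enqueue(67): queue = [54, 90, 1, 47, 67]

Answer: 54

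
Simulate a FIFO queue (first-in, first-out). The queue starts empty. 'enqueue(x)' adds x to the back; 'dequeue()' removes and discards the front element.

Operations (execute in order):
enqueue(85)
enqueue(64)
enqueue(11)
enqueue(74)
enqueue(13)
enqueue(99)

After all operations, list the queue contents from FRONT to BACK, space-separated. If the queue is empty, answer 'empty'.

enqueue(85): [85]
enqueue(64): [85, 64]
enqueue(11): [85, 64, 11]
enqueue(74): [85, 64, 11, 74]
enqueue(13): [85, 64, 11, 74, 13]
enqueue(99): [85, 64, 11, 74, 13, 99]

Answer: 85 64 11 74 13 99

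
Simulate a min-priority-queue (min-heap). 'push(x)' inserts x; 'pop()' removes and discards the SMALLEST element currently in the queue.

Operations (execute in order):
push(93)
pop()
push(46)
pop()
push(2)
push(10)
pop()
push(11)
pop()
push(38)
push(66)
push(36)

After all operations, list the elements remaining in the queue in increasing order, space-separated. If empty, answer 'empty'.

push(93): heap contents = [93]
pop() → 93: heap contents = []
push(46): heap contents = [46]
pop() → 46: heap contents = []
push(2): heap contents = [2]
push(10): heap contents = [2, 10]
pop() → 2: heap contents = [10]
push(11): heap contents = [10, 11]
pop() → 10: heap contents = [11]
push(38): heap contents = [11, 38]
push(66): heap contents = [11, 38, 66]
push(36): heap contents = [11, 36, 38, 66]

Answer: 11 36 38 66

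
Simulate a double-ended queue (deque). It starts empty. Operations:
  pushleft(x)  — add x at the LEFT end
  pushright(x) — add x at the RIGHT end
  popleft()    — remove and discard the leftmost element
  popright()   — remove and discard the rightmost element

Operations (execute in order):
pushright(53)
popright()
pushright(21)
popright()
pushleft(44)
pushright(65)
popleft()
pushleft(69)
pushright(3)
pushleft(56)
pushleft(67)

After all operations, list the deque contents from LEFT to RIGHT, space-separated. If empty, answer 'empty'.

Answer: 67 56 69 65 3

Derivation:
pushright(53): [53]
popright(): []
pushright(21): [21]
popright(): []
pushleft(44): [44]
pushright(65): [44, 65]
popleft(): [65]
pushleft(69): [69, 65]
pushright(3): [69, 65, 3]
pushleft(56): [56, 69, 65, 3]
pushleft(67): [67, 56, 69, 65, 3]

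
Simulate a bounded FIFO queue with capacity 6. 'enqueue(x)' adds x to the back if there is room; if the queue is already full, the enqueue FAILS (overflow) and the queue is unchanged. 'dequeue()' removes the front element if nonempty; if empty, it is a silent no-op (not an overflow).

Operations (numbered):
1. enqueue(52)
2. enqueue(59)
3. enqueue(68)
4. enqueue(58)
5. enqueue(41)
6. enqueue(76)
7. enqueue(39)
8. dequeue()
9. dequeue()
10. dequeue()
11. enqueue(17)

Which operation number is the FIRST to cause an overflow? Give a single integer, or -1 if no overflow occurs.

Answer: 7

Derivation:
1. enqueue(52): size=1
2. enqueue(59): size=2
3. enqueue(68): size=3
4. enqueue(58): size=4
5. enqueue(41): size=5
6. enqueue(76): size=6
7. enqueue(39): size=6=cap → OVERFLOW (fail)
8. dequeue(): size=5
9. dequeue(): size=4
10. dequeue(): size=3
11. enqueue(17): size=4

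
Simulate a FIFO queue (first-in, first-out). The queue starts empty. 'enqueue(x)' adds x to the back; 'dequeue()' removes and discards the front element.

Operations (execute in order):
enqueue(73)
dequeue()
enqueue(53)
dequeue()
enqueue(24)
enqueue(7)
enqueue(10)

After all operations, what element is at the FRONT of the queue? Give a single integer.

enqueue(73): queue = [73]
dequeue(): queue = []
enqueue(53): queue = [53]
dequeue(): queue = []
enqueue(24): queue = [24]
enqueue(7): queue = [24, 7]
enqueue(10): queue = [24, 7, 10]

Answer: 24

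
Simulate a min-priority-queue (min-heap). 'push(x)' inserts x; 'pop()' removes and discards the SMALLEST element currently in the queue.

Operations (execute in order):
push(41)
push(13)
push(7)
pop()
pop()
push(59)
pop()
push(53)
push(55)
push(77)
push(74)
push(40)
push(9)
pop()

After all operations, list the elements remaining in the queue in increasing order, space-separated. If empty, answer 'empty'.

push(41): heap contents = [41]
push(13): heap contents = [13, 41]
push(7): heap contents = [7, 13, 41]
pop() → 7: heap contents = [13, 41]
pop() → 13: heap contents = [41]
push(59): heap contents = [41, 59]
pop() → 41: heap contents = [59]
push(53): heap contents = [53, 59]
push(55): heap contents = [53, 55, 59]
push(77): heap contents = [53, 55, 59, 77]
push(74): heap contents = [53, 55, 59, 74, 77]
push(40): heap contents = [40, 53, 55, 59, 74, 77]
push(9): heap contents = [9, 40, 53, 55, 59, 74, 77]
pop() → 9: heap contents = [40, 53, 55, 59, 74, 77]

Answer: 40 53 55 59 74 77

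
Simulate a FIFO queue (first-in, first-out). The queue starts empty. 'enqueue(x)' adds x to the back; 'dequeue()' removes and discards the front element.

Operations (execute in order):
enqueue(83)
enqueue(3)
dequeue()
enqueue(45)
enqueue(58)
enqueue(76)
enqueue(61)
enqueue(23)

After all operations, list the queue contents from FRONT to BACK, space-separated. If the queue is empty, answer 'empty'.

Answer: 3 45 58 76 61 23

Derivation:
enqueue(83): [83]
enqueue(3): [83, 3]
dequeue(): [3]
enqueue(45): [3, 45]
enqueue(58): [3, 45, 58]
enqueue(76): [3, 45, 58, 76]
enqueue(61): [3, 45, 58, 76, 61]
enqueue(23): [3, 45, 58, 76, 61, 23]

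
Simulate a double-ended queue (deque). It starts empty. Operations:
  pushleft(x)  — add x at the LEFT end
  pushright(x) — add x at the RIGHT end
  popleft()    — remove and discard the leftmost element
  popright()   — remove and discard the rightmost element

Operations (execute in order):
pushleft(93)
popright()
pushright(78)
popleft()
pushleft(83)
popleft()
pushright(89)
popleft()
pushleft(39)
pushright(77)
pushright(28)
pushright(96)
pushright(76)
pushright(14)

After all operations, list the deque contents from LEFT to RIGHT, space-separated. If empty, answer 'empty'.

Answer: 39 77 28 96 76 14

Derivation:
pushleft(93): [93]
popright(): []
pushright(78): [78]
popleft(): []
pushleft(83): [83]
popleft(): []
pushright(89): [89]
popleft(): []
pushleft(39): [39]
pushright(77): [39, 77]
pushright(28): [39, 77, 28]
pushright(96): [39, 77, 28, 96]
pushright(76): [39, 77, 28, 96, 76]
pushright(14): [39, 77, 28, 96, 76, 14]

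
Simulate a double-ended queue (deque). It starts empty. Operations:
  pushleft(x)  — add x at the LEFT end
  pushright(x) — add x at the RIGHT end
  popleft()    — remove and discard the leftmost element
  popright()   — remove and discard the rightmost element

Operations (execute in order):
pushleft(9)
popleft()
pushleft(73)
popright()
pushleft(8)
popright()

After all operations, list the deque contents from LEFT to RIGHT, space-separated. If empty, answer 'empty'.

pushleft(9): [9]
popleft(): []
pushleft(73): [73]
popright(): []
pushleft(8): [8]
popright(): []

Answer: empty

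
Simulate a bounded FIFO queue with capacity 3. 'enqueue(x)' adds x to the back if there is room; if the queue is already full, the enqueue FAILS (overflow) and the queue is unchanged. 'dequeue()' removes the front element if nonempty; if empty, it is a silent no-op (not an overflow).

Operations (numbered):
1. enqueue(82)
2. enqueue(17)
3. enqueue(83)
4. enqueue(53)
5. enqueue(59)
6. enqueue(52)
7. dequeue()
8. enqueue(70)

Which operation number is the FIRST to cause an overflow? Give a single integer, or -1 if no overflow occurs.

1. enqueue(82): size=1
2. enqueue(17): size=2
3. enqueue(83): size=3
4. enqueue(53): size=3=cap → OVERFLOW (fail)
5. enqueue(59): size=3=cap → OVERFLOW (fail)
6. enqueue(52): size=3=cap → OVERFLOW (fail)
7. dequeue(): size=2
8. enqueue(70): size=3

Answer: 4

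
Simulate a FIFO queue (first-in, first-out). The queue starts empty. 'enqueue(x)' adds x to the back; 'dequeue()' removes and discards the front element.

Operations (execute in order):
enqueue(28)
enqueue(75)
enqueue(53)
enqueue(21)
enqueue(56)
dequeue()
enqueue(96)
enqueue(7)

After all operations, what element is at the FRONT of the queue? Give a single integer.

Answer: 75

Derivation:
enqueue(28): queue = [28]
enqueue(75): queue = [28, 75]
enqueue(53): queue = [28, 75, 53]
enqueue(21): queue = [28, 75, 53, 21]
enqueue(56): queue = [28, 75, 53, 21, 56]
dequeue(): queue = [75, 53, 21, 56]
enqueue(96): queue = [75, 53, 21, 56, 96]
enqueue(7): queue = [75, 53, 21, 56, 96, 7]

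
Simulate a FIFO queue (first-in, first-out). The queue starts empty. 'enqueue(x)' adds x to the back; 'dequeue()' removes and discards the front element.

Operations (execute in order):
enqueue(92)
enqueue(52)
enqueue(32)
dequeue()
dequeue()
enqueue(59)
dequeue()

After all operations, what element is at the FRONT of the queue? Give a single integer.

enqueue(92): queue = [92]
enqueue(52): queue = [92, 52]
enqueue(32): queue = [92, 52, 32]
dequeue(): queue = [52, 32]
dequeue(): queue = [32]
enqueue(59): queue = [32, 59]
dequeue(): queue = [59]

Answer: 59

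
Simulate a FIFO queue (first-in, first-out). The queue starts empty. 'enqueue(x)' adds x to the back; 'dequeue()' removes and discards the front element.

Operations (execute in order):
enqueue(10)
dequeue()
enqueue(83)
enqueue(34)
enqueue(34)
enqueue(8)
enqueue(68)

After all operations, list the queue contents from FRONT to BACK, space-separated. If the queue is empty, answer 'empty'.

Answer: 83 34 34 8 68

Derivation:
enqueue(10): [10]
dequeue(): []
enqueue(83): [83]
enqueue(34): [83, 34]
enqueue(34): [83, 34, 34]
enqueue(8): [83, 34, 34, 8]
enqueue(68): [83, 34, 34, 8, 68]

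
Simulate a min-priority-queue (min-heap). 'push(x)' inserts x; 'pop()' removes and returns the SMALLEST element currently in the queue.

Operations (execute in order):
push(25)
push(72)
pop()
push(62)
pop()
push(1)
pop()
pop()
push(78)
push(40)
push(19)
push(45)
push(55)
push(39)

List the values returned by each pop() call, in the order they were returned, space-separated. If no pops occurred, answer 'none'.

push(25): heap contents = [25]
push(72): heap contents = [25, 72]
pop() → 25: heap contents = [72]
push(62): heap contents = [62, 72]
pop() → 62: heap contents = [72]
push(1): heap contents = [1, 72]
pop() → 1: heap contents = [72]
pop() → 72: heap contents = []
push(78): heap contents = [78]
push(40): heap contents = [40, 78]
push(19): heap contents = [19, 40, 78]
push(45): heap contents = [19, 40, 45, 78]
push(55): heap contents = [19, 40, 45, 55, 78]
push(39): heap contents = [19, 39, 40, 45, 55, 78]

Answer: 25 62 1 72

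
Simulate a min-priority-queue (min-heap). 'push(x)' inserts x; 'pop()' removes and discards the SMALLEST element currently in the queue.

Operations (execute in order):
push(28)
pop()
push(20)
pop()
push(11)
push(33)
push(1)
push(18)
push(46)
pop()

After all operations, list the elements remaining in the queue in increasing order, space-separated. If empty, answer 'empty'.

push(28): heap contents = [28]
pop() → 28: heap contents = []
push(20): heap contents = [20]
pop() → 20: heap contents = []
push(11): heap contents = [11]
push(33): heap contents = [11, 33]
push(1): heap contents = [1, 11, 33]
push(18): heap contents = [1, 11, 18, 33]
push(46): heap contents = [1, 11, 18, 33, 46]
pop() → 1: heap contents = [11, 18, 33, 46]

Answer: 11 18 33 46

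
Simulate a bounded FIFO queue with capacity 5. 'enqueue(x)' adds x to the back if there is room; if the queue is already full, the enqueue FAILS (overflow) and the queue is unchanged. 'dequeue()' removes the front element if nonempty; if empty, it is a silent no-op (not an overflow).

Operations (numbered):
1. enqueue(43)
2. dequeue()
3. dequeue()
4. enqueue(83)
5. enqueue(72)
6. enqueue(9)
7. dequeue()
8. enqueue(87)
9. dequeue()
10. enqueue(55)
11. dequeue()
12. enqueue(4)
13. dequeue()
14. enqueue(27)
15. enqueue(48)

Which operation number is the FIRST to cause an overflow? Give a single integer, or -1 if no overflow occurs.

1. enqueue(43): size=1
2. dequeue(): size=0
3. dequeue(): empty, no-op, size=0
4. enqueue(83): size=1
5. enqueue(72): size=2
6. enqueue(9): size=3
7. dequeue(): size=2
8. enqueue(87): size=3
9. dequeue(): size=2
10. enqueue(55): size=3
11. dequeue(): size=2
12. enqueue(4): size=3
13. dequeue(): size=2
14. enqueue(27): size=3
15. enqueue(48): size=4

Answer: -1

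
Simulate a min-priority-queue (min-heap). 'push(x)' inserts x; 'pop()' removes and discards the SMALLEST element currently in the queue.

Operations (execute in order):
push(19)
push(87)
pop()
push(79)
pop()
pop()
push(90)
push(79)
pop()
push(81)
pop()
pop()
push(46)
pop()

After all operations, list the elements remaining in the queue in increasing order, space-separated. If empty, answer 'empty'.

Answer: empty

Derivation:
push(19): heap contents = [19]
push(87): heap contents = [19, 87]
pop() → 19: heap contents = [87]
push(79): heap contents = [79, 87]
pop() → 79: heap contents = [87]
pop() → 87: heap contents = []
push(90): heap contents = [90]
push(79): heap contents = [79, 90]
pop() → 79: heap contents = [90]
push(81): heap contents = [81, 90]
pop() → 81: heap contents = [90]
pop() → 90: heap contents = []
push(46): heap contents = [46]
pop() → 46: heap contents = []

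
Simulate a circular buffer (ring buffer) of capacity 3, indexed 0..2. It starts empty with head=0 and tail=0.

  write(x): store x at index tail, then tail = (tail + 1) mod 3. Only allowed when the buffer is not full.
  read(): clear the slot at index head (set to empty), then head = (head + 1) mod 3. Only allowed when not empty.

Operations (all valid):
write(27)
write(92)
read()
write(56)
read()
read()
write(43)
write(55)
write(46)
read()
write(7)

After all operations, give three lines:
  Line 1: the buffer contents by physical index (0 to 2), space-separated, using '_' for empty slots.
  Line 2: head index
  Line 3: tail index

write(27): buf=[27 _ _], head=0, tail=1, size=1
write(92): buf=[27 92 _], head=0, tail=2, size=2
read(): buf=[_ 92 _], head=1, tail=2, size=1
write(56): buf=[_ 92 56], head=1, tail=0, size=2
read(): buf=[_ _ 56], head=2, tail=0, size=1
read(): buf=[_ _ _], head=0, tail=0, size=0
write(43): buf=[43 _ _], head=0, tail=1, size=1
write(55): buf=[43 55 _], head=0, tail=2, size=2
write(46): buf=[43 55 46], head=0, tail=0, size=3
read(): buf=[_ 55 46], head=1, tail=0, size=2
write(7): buf=[7 55 46], head=1, tail=1, size=3

Answer: 7 55 46
1
1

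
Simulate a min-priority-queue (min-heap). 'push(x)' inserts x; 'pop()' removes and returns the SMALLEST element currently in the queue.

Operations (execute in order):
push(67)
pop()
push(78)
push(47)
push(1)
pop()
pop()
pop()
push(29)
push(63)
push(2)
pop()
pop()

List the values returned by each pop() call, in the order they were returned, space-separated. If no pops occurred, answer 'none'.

Answer: 67 1 47 78 2 29

Derivation:
push(67): heap contents = [67]
pop() → 67: heap contents = []
push(78): heap contents = [78]
push(47): heap contents = [47, 78]
push(1): heap contents = [1, 47, 78]
pop() → 1: heap contents = [47, 78]
pop() → 47: heap contents = [78]
pop() → 78: heap contents = []
push(29): heap contents = [29]
push(63): heap contents = [29, 63]
push(2): heap contents = [2, 29, 63]
pop() → 2: heap contents = [29, 63]
pop() → 29: heap contents = [63]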